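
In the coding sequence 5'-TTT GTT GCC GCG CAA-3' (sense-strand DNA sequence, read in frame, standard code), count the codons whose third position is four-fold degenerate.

Codon 1 TTT (Phe): third position 2-fold.
Codon 2 GTT (Val): third position 4-fold.
Codon 3 GCC (Ala): third position 4-fold.
Codon 4 GCG (Ala): third position 4-fold.
Codon 5 CAA (Gln): third position 2-fold.
Four-fold degenerate third positions: 3.

3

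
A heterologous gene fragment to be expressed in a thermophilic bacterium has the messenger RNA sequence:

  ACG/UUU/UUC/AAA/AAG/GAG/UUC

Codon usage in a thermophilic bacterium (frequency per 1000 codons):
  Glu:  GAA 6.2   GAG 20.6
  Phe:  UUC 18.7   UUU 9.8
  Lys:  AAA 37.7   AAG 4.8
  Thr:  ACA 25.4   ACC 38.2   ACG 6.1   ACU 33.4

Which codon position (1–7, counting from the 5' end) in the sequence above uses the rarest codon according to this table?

5

Codon 1 ACG (Thr): 6.1 per 1000.
Codon 2 UUU (Phe): 9.8 per 1000.
Codon 3 UUC (Phe): 18.7 per 1000.
Codon 4 AAA (Lys): 37.7 per 1000.
Codon 5 AAG (Lys): 4.8 per 1000.
Codon 6 GAG (Glu): 20.6 per 1000.
Codon 7 UUC (Phe): 18.7 per 1000.
Lowest frequency is 4.8 at codon 5.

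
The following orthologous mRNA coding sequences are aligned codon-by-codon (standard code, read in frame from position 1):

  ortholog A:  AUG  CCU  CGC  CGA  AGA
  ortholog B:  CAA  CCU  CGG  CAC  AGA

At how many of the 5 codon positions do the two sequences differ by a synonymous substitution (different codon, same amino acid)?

Codon 1: AUG Met / CAA Gln — nonsynonymous.
Codon 2: CCU Pro / CCU Pro — identical.
Codon 3: CGC Arg / CGG Arg — synonymous.
Codon 4: CGA Arg / CAC His — nonsynonymous.
Codon 5: AGA Arg / AGA Arg — identical.
Synonymous differences: 1.

1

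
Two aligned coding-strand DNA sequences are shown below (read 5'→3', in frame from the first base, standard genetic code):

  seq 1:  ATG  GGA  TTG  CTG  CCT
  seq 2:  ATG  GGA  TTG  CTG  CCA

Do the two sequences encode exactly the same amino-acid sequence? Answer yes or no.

Codon 1: ATG Met / ATG Met — identical.
Codon 2: GGA Gly / GGA Gly — identical.
Codon 3: TTG Leu / TTG Leu — identical.
Codon 4: CTG Leu / CTG Leu — identical.
Codon 5: CCT Pro / CCA Pro — synonymous.
Nonsynonymous differences: 0 → same protein.

yes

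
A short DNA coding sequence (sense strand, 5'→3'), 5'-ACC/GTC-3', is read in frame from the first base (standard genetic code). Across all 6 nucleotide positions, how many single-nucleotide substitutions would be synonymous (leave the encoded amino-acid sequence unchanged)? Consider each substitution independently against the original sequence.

Codon 1 (ACC, Thr): 3 synonymous substitutions.
Codon 2 (GTC, Val): 3 synonymous substitutions.
Total: 3 + 3 = 6.

6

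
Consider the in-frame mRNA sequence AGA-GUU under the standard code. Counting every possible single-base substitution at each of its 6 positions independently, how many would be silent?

5

Codon 1 (AGA, Arg): 2 synonymous substitutions.
Codon 2 (GUU, Val): 3 synonymous substitutions.
Total: 2 + 3 = 5.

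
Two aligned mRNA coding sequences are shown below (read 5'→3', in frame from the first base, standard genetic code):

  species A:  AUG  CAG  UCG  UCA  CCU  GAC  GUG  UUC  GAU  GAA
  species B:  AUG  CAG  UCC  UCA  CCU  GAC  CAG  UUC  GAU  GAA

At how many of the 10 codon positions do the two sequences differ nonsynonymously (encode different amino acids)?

Codon 1: AUG Met / AUG Met — identical.
Codon 2: CAG Gln / CAG Gln — identical.
Codon 3: UCG Ser / UCC Ser — synonymous.
Codon 4: UCA Ser / UCA Ser — identical.
Codon 5: CCU Pro / CCU Pro — identical.
Codon 6: GAC Asp / GAC Asp — identical.
Codon 7: GUG Val / CAG Gln — nonsynonymous.
Codon 8: UUC Phe / UUC Phe — identical.
Codon 9: GAU Asp / GAU Asp — identical.
Codon 10: GAA Glu / GAA Glu — identical.
Nonsynonymous differences: 1.

1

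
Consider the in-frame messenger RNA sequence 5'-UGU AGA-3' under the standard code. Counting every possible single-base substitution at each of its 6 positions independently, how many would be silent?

Codon 1 (UGU, Cys): 1 synonymous substitution.
Codon 2 (AGA, Arg): 2 synonymous substitutions.
Total: 1 + 2 = 3.

3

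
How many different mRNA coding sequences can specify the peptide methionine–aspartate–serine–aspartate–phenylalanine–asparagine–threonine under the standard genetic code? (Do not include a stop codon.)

Met: 1 codon.
Asp: 2 codons.
Ser: 6 codons.
Asp: 2 codons.
Phe: 2 codons.
Asn: 2 codons.
Thr: 4 codons.
1 × 2 × 6 × 2 × 2 × 2 × 4 = 384.

384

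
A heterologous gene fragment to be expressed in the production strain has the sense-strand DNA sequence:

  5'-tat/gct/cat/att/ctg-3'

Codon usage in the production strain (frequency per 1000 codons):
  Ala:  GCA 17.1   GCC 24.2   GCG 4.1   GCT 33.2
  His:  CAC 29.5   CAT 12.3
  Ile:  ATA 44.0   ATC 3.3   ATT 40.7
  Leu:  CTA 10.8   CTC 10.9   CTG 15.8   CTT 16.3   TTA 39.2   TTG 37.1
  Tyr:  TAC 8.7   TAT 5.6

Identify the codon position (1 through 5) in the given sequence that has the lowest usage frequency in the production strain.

1

Codon 1 TAT (Tyr): 5.6 per 1000.
Codon 2 GCT (Ala): 33.2 per 1000.
Codon 3 CAT (His): 12.3 per 1000.
Codon 4 ATT (Ile): 40.7 per 1000.
Codon 5 CTG (Leu): 15.8 per 1000.
Lowest frequency is 5.6 at codon 1.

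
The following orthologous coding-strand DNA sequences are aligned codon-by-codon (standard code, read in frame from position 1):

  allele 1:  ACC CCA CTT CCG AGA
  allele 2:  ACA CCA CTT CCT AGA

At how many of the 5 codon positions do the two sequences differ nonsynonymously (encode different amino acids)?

0

Codon 1: ACC Thr / ACA Thr — synonymous.
Codon 2: CCA Pro / CCA Pro — identical.
Codon 3: CTT Leu / CTT Leu — identical.
Codon 4: CCG Pro / CCT Pro — synonymous.
Codon 5: AGA Arg / AGA Arg — identical.
Nonsynonymous differences: 0.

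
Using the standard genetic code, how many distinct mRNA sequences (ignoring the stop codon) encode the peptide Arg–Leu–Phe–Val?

288

Arg: 6 codons.
Leu: 6 codons.
Phe: 2 codons.
Val: 4 codons.
6 × 6 × 2 × 4 = 288.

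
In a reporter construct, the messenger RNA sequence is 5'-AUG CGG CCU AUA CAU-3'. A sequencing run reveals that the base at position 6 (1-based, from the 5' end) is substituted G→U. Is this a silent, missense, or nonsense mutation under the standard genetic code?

silent

Position 6 falls in codon 2: CGG → Arg.
After the substitution the codon is CGU → Arg.
Both encode Arg, so the change is synonymous.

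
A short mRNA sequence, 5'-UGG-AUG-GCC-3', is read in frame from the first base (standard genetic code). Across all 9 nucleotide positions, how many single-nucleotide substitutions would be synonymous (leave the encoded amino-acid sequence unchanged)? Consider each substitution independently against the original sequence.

Codon 1 (UGG, Trp): 0 synonymous substitutions.
Codon 2 (AUG, Met): 0 synonymous substitutions.
Codon 3 (GCC, Ala): 3 synonymous substitutions.
Total: 0 + 0 + 3 = 3.

3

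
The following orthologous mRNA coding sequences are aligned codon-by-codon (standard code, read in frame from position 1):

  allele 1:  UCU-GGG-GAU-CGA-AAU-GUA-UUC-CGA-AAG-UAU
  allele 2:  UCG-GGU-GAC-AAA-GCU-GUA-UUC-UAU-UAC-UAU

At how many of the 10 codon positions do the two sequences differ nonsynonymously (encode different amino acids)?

4

Codon 1: UCU Ser / UCG Ser — synonymous.
Codon 2: GGG Gly / GGU Gly — synonymous.
Codon 3: GAU Asp / GAC Asp — synonymous.
Codon 4: CGA Arg / AAA Lys — nonsynonymous.
Codon 5: AAU Asn / GCU Ala — nonsynonymous.
Codon 6: GUA Val / GUA Val — identical.
Codon 7: UUC Phe / UUC Phe — identical.
Codon 8: CGA Arg / UAU Tyr — nonsynonymous.
Codon 9: AAG Lys / UAC Tyr — nonsynonymous.
Codon 10: UAU Tyr / UAU Tyr — identical.
Nonsynonymous differences: 4.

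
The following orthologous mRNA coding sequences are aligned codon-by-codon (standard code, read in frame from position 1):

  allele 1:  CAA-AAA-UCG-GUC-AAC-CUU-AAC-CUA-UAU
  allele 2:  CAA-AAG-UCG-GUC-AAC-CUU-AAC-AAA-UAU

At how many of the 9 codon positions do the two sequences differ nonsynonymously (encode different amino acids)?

1

Codon 1: CAA Gln / CAA Gln — identical.
Codon 2: AAA Lys / AAG Lys — synonymous.
Codon 3: UCG Ser / UCG Ser — identical.
Codon 4: GUC Val / GUC Val — identical.
Codon 5: AAC Asn / AAC Asn — identical.
Codon 6: CUU Leu / CUU Leu — identical.
Codon 7: AAC Asn / AAC Asn — identical.
Codon 8: CUA Leu / AAA Lys — nonsynonymous.
Codon 9: UAU Tyr / UAU Tyr — identical.
Nonsynonymous differences: 1.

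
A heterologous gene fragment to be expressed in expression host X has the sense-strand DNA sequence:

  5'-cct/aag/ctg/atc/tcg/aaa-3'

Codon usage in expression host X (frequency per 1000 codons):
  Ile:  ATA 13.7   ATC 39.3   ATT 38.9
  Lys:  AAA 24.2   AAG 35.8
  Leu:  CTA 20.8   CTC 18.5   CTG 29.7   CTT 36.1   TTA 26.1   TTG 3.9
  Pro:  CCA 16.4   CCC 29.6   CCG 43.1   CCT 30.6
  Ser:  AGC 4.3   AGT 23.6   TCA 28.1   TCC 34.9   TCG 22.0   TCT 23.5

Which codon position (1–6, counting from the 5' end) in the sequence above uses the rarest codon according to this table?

Codon 1 CCT (Pro): 30.6 per 1000.
Codon 2 AAG (Lys): 35.8 per 1000.
Codon 3 CTG (Leu): 29.7 per 1000.
Codon 4 ATC (Ile): 39.3 per 1000.
Codon 5 TCG (Ser): 22.0 per 1000.
Codon 6 AAA (Lys): 24.2 per 1000.
Lowest frequency is 22.0 at codon 5.

5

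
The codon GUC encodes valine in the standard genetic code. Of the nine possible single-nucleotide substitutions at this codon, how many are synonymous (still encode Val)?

3

Position 1: none → 0 synonymous.
Position 2: none → 0 synonymous.
Position 3: GUU, GUA, GUG → 3 synonymous.
Total: 0 + 0 + 3 = 3.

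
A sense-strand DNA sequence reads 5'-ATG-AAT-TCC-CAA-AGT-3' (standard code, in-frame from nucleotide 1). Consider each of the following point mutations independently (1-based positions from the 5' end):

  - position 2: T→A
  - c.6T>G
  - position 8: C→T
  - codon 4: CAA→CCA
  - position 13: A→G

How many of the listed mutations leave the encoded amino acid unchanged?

Codon 1: ATG (Met) → AAG (Lys) — missense.
Codon 2: AAT (Asn) → AAG (Lys) — missense.
Codon 3: TCC (Ser) → TTC (Phe) — missense.
Codon 4: CAA (Gln) → CCA (Pro) — missense.
Codon 5: AGT (Ser) → GGT (Gly) — missense.
Synonymous: 0 of 5.

0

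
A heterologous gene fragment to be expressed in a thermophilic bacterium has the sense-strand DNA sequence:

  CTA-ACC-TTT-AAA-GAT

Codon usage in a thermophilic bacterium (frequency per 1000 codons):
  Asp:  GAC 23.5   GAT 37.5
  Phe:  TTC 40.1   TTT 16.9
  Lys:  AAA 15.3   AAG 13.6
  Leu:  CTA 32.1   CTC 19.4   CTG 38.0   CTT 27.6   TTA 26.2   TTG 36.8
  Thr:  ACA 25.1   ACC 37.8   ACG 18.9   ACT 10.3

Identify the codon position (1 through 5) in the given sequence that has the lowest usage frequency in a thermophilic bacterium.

4

Codon 1 CTA (Leu): 32.1 per 1000.
Codon 2 ACC (Thr): 37.8 per 1000.
Codon 3 TTT (Phe): 16.9 per 1000.
Codon 4 AAA (Lys): 15.3 per 1000.
Codon 5 GAT (Asp): 37.5 per 1000.
Lowest frequency is 15.3 at codon 4.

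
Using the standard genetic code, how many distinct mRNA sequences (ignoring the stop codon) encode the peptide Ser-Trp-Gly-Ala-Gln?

192

Ser: 6 codons.
Trp: 1 codon.
Gly: 4 codons.
Ala: 4 codons.
Gln: 2 codons.
6 × 1 × 4 × 4 × 2 = 192.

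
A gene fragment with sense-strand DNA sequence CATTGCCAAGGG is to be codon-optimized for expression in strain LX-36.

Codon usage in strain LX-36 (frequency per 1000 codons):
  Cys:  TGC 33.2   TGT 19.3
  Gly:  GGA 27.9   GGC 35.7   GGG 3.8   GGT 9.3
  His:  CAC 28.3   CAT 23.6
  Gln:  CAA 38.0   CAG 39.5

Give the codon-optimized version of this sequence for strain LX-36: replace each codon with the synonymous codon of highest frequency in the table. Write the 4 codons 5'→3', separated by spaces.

Codon 1 (His): best is CAC at 28.3.
Codon 2 (Cys): best is TGC at 33.2.
Codon 3 (Gln): best is CAG at 39.5.
Codon 4 (Gly): best is GGC at 35.7.

CAC TGC CAG GGC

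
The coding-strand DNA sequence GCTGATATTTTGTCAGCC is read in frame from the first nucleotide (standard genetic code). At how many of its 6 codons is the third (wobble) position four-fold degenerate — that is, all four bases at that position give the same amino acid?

3

Codon 1 GCT (Ala): third position 4-fold.
Codon 2 GAT (Asp): third position 2-fold.
Codon 3 ATT (Ile): third position 3-fold.
Codon 4 TTG (Leu): third position 2-fold.
Codon 5 TCA (Ser): third position 4-fold.
Codon 6 GCC (Ala): third position 4-fold.
Four-fold degenerate third positions: 3.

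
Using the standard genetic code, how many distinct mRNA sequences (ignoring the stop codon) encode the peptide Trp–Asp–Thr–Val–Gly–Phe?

Trp: 1 codon.
Asp: 2 codons.
Thr: 4 codons.
Val: 4 codons.
Gly: 4 codons.
Phe: 2 codons.
1 × 2 × 4 × 4 × 4 × 2 = 256.

256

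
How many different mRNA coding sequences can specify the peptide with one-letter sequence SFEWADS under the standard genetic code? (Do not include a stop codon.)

1152

Ser: 6 codons.
Phe: 2 codons.
Glu: 2 codons.
Trp: 1 codon.
Ala: 4 codons.
Asp: 2 codons.
Ser: 6 codons.
6 × 2 × 2 × 1 × 4 × 2 × 6 = 1152.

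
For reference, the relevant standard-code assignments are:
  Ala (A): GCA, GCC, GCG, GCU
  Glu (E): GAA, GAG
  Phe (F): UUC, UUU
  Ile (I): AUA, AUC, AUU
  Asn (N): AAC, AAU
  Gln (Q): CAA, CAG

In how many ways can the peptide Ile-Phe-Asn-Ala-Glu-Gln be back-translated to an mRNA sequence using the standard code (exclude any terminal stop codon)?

Ile: 3 codons.
Phe: 2 codons.
Asn: 2 codons.
Ala: 4 codons.
Glu: 2 codons.
Gln: 2 codons.
3 × 2 × 2 × 4 × 2 × 2 = 192.

192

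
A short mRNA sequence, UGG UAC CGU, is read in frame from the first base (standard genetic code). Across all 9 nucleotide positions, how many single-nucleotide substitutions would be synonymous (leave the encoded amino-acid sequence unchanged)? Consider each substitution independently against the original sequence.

4

Codon 1 (UGG, Trp): 0 synonymous substitutions.
Codon 2 (UAC, Tyr): 1 synonymous substitution.
Codon 3 (CGU, Arg): 3 synonymous substitutions.
Total: 0 + 1 + 3 = 4.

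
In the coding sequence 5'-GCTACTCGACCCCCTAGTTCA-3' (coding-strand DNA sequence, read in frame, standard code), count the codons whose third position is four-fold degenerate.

Codon 1 GCT (Ala): third position 4-fold.
Codon 2 ACT (Thr): third position 4-fold.
Codon 3 CGA (Arg): third position 4-fold.
Codon 4 CCC (Pro): third position 4-fold.
Codon 5 CCT (Pro): third position 4-fold.
Codon 6 AGT (Ser): third position 2-fold.
Codon 7 TCA (Ser): third position 4-fold.
Four-fold degenerate third positions: 6.

6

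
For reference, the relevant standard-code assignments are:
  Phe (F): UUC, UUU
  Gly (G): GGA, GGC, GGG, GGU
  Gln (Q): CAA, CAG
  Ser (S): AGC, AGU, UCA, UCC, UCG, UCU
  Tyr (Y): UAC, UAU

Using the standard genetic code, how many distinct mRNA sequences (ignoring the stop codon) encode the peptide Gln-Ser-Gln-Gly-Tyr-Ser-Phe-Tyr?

Gln: 2 codons.
Ser: 6 codons.
Gln: 2 codons.
Gly: 4 codons.
Tyr: 2 codons.
Ser: 6 codons.
Phe: 2 codons.
Tyr: 2 codons.
2 × 6 × 2 × 4 × 2 × 6 × 2 × 2 = 4608.

4608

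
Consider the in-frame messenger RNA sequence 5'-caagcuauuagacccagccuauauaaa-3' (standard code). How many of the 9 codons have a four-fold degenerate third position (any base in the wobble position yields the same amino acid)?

Codon 1 CAA (Gln): third position 2-fold.
Codon 2 GCU (Ala): third position 4-fold.
Codon 3 AUU (Ile): third position 3-fold.
Codon 4 AGA (Arg): third position 2-fold.
Codon 5 CCC (Pro): third position 4-fold.
Codon 6 AGC (Ser): third position 2-fold.
Codon 7 CUA (Leu): third position 4-fold.
Codon 8 UAU (Tyr): third position 2-fold.
Codon 9 AAA (Lys): third position 2-fold.
Four-fold degenerate third positions: 3.

3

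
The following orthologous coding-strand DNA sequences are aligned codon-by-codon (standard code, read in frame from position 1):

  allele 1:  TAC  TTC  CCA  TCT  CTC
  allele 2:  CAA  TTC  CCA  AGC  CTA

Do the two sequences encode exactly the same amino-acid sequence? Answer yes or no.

Codon 1: TAC Tyr / CAA Gln — nonsynonymous.
Codon 2: TTC Phe / TTC Phe — identical.
Codon 3: CCA Pro / CCA Pro — identical.
Codon 4: TCT Ser / AGC Ser — synonymous.
Codon 5: CTC Leu / CTA Leu — synonymous.
Nonsynonymous differences: 1 → different protein.

no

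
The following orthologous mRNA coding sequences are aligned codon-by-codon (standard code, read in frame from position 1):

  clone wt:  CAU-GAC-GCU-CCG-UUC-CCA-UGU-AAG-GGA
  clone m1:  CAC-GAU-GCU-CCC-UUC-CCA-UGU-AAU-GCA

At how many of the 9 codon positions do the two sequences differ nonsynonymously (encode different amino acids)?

2

Codon 1: CAU His / CAC His — synonymous.
Codon 2: GAC Asp / GAU Asp — synonymous.
Codon 3: GCU Ala / GCU Ala — identical.
Codon 4: CCG Pro / CCC Pro — synonymous.
Codon 5: UUC Phe / UUC Phe — identical.
Codon 6: CCA Pro / CCA Pro — identical.
Codon 7: UGU Cys / UGU Cys — identical.
Codon 8: AAG Lys / AAU Asn — nonsynonymous.
Codon 9: GGA Gly / GCA Ala — nonsynonymous.
Nonsynonymous differences: 2.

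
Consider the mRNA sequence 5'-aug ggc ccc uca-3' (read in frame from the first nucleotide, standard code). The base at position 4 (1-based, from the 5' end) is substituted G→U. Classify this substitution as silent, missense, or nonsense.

missense

Position 4 falls in codon 2: GGC → Gly.
After the substitution the codon is UGC → Cys.
Gly ≠ Cys, so this is a missense mutation.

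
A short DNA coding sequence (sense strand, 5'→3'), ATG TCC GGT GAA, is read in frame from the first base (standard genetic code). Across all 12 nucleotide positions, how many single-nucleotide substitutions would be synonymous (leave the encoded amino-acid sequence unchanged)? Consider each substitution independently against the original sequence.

Codon 1 (ATG, Met): 0 synonymous substitutions.
Codon 2 (TCC, Ser): 3 synonymous substitutions.
Codon 3 (GGT, Gly): 3 synonymous substitutions.
Codon 4 (GAA, Glu): 1 synonymous substitution.
Total: 0 + 3 + 3 + 1 = 7.

7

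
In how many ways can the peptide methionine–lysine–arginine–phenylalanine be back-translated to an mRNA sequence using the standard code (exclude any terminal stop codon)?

Met: 1 codon.
Lys: 2 codons.
Arg: 6 codons.
Phe: 2 codons.
1 × 2 × 6 × 2 = 24.

24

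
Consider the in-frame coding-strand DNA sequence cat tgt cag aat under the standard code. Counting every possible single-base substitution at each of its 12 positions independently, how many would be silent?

4

Codon 1 (CAT, His): 1 synonymous substitution.
Codon 2 (TGT, Cys): 1 synonymous substitution.
Codon 3 (CAG, Gln): 1 synonymous substitution.
Codon 4 (AAT, Asn): 1 synonymous substitution.
Total: 1 + 1 + 1 + 1 = 4.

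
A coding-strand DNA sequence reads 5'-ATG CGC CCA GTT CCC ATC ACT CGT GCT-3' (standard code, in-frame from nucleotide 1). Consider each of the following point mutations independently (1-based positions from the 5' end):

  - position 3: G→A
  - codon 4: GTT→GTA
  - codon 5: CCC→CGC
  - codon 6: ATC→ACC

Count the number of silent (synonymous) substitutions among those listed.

1

Codon 1: ATG (Met) → ATA (Ile) — missense.
Codon 4: GTT (Val) → GTA (Val) — synonymous.
Codon 5: CCC (Pro) → CGC (Arg) — missense.
Codon 6: ATC (Ile) → ACC (Thr) — missense.
Synonymous: 1 of 4.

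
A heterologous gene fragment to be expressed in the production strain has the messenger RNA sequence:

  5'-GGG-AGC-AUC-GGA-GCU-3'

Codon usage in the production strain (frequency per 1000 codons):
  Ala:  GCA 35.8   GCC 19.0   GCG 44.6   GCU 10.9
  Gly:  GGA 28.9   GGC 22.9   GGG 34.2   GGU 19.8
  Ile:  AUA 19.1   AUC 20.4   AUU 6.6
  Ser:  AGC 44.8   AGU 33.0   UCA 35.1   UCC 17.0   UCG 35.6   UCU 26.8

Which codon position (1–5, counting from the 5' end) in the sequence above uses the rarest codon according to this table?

Codon 1 GGG (Gly): 34.2 per 1000.
Codon 2 AGC (Ser): 44.8 per 1000.
Codon 3 AUC (Ile): 20.4 per 1000.
Codon 4 GGA (Gly): 28.9 per 1000.
Codon 5 GCU (Ala): 10.9 per 1000.
Lowest frequency is 10.9 at codon 5.

5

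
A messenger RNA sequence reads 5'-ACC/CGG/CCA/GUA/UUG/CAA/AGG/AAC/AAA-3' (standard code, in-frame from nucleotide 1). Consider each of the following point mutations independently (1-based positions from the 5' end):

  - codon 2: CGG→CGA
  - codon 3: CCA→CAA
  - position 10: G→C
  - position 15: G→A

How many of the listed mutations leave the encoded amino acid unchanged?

Codon 2: CGG (Arg) → CGA (Arg) — synonymous.
Codon 3: CCA (Pro) → CAA (Gln) — missense.
Codon 4: GUA (Val) → CUA (Leu) — missense.
Codon 5: UUG (Leu) → UUA (Leu) — synonymous.
Synonymous: 2 of 4.

2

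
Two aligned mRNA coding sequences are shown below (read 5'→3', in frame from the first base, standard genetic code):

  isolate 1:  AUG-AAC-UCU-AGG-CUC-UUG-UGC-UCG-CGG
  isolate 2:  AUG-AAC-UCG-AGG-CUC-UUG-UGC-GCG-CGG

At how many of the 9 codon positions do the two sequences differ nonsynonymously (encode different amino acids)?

1

Codon 1: AUG Met / AUG Met — identical.
Codon 2: AAC Asn / AAC Asn — identical.
Codon 3: UCU Ser / UCG Ser — synonymous.
Codon 4: AGG Arg / AGG Arg — identical.
Codon 5: CUC Leu / CUC Leu — identical.
Codon 6: UUG Leu / UUG Leu — identical.
Codon 7: UGC Cys / UGC Cys — identical.
Codon 8: UCG Ser / GCG Ala — nonsynonymous.
Codon 9: CGG Arg / CGG Arg — identical.
Nonsynonymous differences: 1.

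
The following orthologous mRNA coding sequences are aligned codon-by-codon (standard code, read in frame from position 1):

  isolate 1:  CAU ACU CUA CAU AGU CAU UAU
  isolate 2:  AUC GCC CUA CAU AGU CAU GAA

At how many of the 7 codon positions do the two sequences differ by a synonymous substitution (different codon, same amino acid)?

0

Codon 1: CAU His / AUC Ile — nonsynonymous.
Codon 2: ACU Thr / GCC Ala — nonsynonymous.
Codon 3: CUA Leu / CUA Leu — identical.
Codon 4: CAU His / CAU His — identical.
Codon 5: AGU Ser / AGU Ser — identical.
Codon 6: CAU His / CAU His — identical.
Codon 7: UAU Tyr / GAA Glu — nonsynonymous.
Synonymous differences: 0.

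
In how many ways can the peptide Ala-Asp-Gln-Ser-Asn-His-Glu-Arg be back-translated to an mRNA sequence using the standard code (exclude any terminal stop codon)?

Ala: 4 codons.
Asp: 2 codons.
Gln: 2 codons.
Ser: 6 codons.
Asn: 2 codons.
His: 2 codons.
Glu: 2 codons.
Arg: 6 codons.
4 × 2 × 2 × 6 × 2 × 2 × 2 × 6 = 4608.

4608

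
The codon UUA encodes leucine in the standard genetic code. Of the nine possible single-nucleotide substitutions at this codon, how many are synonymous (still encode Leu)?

2

Position 1: CUA → 1 synonymous.
Position 2: none → 0 synonymous.
Position 3: UUG → 1 synonymous.
Total: 1 + 0 + 1 = 2.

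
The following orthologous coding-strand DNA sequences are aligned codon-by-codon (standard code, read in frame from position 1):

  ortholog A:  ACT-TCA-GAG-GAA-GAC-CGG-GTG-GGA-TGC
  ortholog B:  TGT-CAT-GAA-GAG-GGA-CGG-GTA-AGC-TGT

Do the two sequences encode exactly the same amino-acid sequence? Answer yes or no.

Codon 1: ACT Thr / TGT Cys — nonsynonymous.
Codon 2: TCA Ser / CAT His — nonsynonymous.
Codon 3: GAG Glu / GAA Glu — synonymous.
Codon 4: GAA Glu / GAG Glu — synonymous.
Codon 5: GAC Asp / GGA Gly — nonsynonymous.
Codon 6: CGG Arg / CGG Arg — identical.
Codon 7: GTG Val / GTA Val — synonymous.
Codon 8: GGA Gly / AGC Ser — nonsynonymous.
Codon 9: TGC Cys / TGT Cys — synonymous.
Nonsynonymous differences: 4 → different protein.

no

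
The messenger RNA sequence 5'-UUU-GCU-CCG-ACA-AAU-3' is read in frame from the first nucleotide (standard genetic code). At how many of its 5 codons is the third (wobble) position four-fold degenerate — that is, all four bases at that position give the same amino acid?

Codon 1 UUU (Phe): third position 2-fold.
Codon 2 GCU (Ala): third position 4-fold.
Codon 3 CCG (Pro): third position 4-fold.
Codon 4 ACA (Thr): third position 4-fold.
Codon 5 AAU (Asn): third position 2-fold.
Four-fold degenerate third positions: 3.

3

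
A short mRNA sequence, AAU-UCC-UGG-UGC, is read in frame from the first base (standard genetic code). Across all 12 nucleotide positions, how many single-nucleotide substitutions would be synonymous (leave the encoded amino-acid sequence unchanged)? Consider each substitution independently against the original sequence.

Codon 1 (AAU, Asn): 1 synonymous substitution.
Codon 2 (UCC, Ser): 3 synonymous substitutions.
Codon 3 (UGG, Trp): 0 synonymous substitutions.
Codon 4 (UGC, Cys): 1 synonymous substitution.
Total: 1 + 3 + 0 + 1 = 5.

5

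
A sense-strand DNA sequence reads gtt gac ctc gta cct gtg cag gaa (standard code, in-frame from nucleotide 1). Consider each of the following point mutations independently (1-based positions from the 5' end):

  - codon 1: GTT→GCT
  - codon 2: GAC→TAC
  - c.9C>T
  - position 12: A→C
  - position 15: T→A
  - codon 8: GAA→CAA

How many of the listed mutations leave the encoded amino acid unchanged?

Codon 1: GTT (Val) → GCT (Ala) — missense.
Codon 2: GAC (Asp) → TAC (Tyr) — missense.
Codon 3: CTC (Leu) → CTT (Leu) — synonymous.
Codon 4: GTA (Val) → GTC (Val) — synonymous.
Codon 5: CCT (Pro) → CCA (Pro) — synonymous.
Codon 8: GAA (Glu) → CAA (Gln) — missense.
Synonymous: 3 of 6.

3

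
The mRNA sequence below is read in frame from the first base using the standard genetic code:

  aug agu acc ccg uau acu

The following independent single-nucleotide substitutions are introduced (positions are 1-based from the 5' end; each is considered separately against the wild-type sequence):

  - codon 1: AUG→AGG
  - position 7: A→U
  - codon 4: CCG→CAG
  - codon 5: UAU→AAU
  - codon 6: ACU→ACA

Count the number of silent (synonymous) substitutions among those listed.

1

Codon 1: AUG (Met) → AGG (Arg) — missense.
Codon 3: ACC (Thr) → UCC (Ser) — missense.
Codon 4: CCG (Pro) → CAG (Gln) — missense.
Codon 5: UAU (Tyr) → AAU (Asn) — missense.
Codon 6: ACU (Thr) → ACA (Thr) — synonymous.
Synonymous: 1 of 5.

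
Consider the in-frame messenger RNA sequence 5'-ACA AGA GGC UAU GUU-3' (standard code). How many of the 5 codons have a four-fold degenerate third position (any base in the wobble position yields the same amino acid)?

3

Codon 1 ACA (Thr): third position 4-fold.
Codon 2 AGA (Arg): third position 2-fold.
Codon 3 GGC (Gly): third position 4-fold.
Codon 4 UAU (Tyr): third position 2-fold.
Codon 5 GUU (Val): third position 4-fold.
Four-fold degenerate third positions: 3.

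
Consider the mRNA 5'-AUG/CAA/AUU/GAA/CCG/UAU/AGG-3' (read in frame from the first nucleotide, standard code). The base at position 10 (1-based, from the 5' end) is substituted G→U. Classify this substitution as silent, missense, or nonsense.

Position 10 falls in codon 4: GAA → Glu.
After the substitution the codon is UAA → Stop.
The new codon is a stop codon, so this is a nonsense mutation.

nonsense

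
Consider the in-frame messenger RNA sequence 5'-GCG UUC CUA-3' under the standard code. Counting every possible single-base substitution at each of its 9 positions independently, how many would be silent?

8

Codon 1 (GCG, Ala): 3 synonymous substitutions.
Codon 2 (UUC, Phe): 1 synonymous substitution.
Codon 3 (CUA, Leu): 4 synonymous substitutions.
Total: 3 + 1 + 4 = 8.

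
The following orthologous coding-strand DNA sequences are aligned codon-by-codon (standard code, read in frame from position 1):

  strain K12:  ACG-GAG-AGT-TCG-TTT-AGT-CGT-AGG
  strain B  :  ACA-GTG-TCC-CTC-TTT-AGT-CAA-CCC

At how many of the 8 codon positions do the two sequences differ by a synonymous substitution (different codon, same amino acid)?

2

Codon 1: ACG Thr / ACA Thr — synonymous.
Codon 2: GAG Glu / GTG Val — nonsynonymous.
Codon 3: AGT Ser / TCC Ser — synonymous.
Codon 4: TCG Ser / CTC Leu — nonsynonymous.
Codon 5: TTT Phe / TTT Phe — identical.
Codon 6: AGT Ser / AGT Ser — identical.
Codon 7: CGT Arg / CAA Gln — nonsynonymous.
Codon 8: AGG Arg / CCC Pro — nonsynonymous.
Synonymous differences: 2.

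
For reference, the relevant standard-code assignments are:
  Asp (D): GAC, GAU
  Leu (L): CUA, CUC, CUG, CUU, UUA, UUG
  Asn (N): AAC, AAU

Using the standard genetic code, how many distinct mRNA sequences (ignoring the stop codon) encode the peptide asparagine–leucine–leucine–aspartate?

144

Asn: 2 codons.
Leu: 6 codons.
Leu: 6 codons.
Asp: 2 codons.
2 × 6 × 6 × 2 = 144.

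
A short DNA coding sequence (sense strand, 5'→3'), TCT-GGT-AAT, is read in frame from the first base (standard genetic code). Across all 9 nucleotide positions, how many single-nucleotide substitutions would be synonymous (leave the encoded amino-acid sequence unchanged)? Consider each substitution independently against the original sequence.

7

Codon 1 (TCT, Ser): 3 synonymous substitutions.
Codon 2 (GGT, Gly): 3 synonymous substitutions.
Codon 3 (AAT, Asn): 1 synonymous substitution.
Total: 3 + 3 + 1 = 7.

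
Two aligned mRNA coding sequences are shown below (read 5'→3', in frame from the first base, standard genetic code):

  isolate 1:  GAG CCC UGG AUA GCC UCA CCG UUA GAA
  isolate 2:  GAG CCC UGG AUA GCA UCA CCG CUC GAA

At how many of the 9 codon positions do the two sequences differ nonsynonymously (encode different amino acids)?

Codon 1: GAG Glu / GAG Glu — identical.
Codon 2: CCC Pro / CCC Pro — identical.
Codon 3: UGG Trp / UGG Trp — identical.
Codon 4: AUA Ile / AUA Ile — identical.
Codon 5: GCC Ala / GCA Ala — synonymous.
Codon 6: UCA Ser / UCA Ser — identical.
Codon 7: CCG Pro / CCG Pro — identical.
Codon 8: UUA Leu / CUC Leu — synonymous.
Codon 9: GAA Glu / GAA Glu — identical.
Nonsynonymous differences: 0.

0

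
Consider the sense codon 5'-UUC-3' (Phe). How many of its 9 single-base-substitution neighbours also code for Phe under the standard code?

1

Position 1: none → 0 synonymous.
Position 2: none → 0 synonymous.
Position 3: UUU → 1 synonymous.
Total: 0 + 0 + 1 = 1.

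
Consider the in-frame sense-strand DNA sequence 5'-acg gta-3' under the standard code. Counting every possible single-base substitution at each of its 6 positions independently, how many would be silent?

6

Codon 1 (ACG, Thr): 3 synonymous substitutions.
Codon 2 (GTA, Val): 3 synonymous substitutions.
Total: 3 + 3 = 6.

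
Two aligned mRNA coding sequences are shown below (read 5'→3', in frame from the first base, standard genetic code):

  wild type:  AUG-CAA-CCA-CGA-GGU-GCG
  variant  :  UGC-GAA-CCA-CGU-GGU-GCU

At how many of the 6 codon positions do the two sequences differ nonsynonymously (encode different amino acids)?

2

Codon 1: AUG Met / UGC Cys — nonsynonymous.
Codon 2: CAA Gln / GAA Glu — nonsynonymous.
Codon 3: CCA Pro / CCA Pro — identical.
Codon 4: CGA Arg / CGU Arg — synonymous.
Codon 5: GGU Gly / GGU Gly — identical.
Codon 6: GCG Ala / GCU Ala — synonymous.
Nonsynonymous differences: 2.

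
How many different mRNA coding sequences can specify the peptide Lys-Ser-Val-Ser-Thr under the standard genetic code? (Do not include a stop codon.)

1152

Lys: 2 codons.
Ser: 6 codons.
Val: 4 codons.
Ser: 6 codons.
Thr: 4 codons.
2 × 6 × 4 × 6 × 4 = 1152.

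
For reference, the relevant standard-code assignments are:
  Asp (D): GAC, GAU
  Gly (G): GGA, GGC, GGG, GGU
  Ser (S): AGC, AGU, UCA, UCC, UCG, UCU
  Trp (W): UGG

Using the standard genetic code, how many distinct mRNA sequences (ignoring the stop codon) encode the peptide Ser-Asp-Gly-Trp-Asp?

Ser: 6 codons.
Asp: 2 codons.
Gly: 4 codons.
Trp: 1 codon.
Asp: 2 codons.
6 × 2 × 4 × 1 × 2 = 96.

96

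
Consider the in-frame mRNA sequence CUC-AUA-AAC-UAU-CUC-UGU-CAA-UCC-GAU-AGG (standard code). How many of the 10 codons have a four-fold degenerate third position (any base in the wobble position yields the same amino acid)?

3

Codon 1 CUC (Leu): third position 4-fold.
Codon 2 AUA (Ile): third position 3-fold.
Codon 3 AAC (Asn): third position 2-fold.
Codon 4 UAU (Tyr): third position 2-fold.
Codon 5 CUC (Leu): third position 4-fold.
Codon 6 UGU (Cys): third position 2-fold.
Codon 7 CAA (Gln): third position 2-fold.
Codon 8 UCC (Ser): third position 4-fold.
Codon 9 GAU (Asp): third position 2-fold.
Codon 10 AGG (Arg): third position 2-fold.
Four-fold degenerate third positions: 3.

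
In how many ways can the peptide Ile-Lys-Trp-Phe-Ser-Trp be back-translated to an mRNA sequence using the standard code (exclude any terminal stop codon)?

72

Ile: 3 codons.
Lys: 2 codons.
Trp: 1 codon.
Phe: 2 codons.
Ser: 6 codons.
Trp: 1 codon.
3 × 2 × 1 × 2 × 6 × 1 = 72.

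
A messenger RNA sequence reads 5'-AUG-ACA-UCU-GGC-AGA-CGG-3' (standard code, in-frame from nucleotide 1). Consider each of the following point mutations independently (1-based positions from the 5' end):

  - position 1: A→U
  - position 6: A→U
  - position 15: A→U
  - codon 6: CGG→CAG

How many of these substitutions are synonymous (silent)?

1

Codon 1: AUG (Met) → UUG (Leu) — missense.
Codon 2: ACA (Thr) → ACU (Thr) — synonymous.
Codon 5: AGA (Arg) → AGU (Ser) — missense.
Codon 6: CGG (Arg) → CAG (Gln) — missense.
Synonymous: 1 of 4.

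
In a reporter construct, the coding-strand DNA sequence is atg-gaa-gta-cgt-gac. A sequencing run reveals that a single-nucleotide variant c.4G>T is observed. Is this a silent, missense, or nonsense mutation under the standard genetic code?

Position 4 falls in codon 2: GAA → Glu.
After the substitution the codon is TAA → Stop.
The new codon is a stop codon, so this is a nonsense mutation.

nonsense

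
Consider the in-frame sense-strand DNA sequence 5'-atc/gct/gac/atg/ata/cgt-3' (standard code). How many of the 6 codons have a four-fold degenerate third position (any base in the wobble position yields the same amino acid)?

2

Codon 1 ATC (Ile): third position 3-fold.
Codon 2 GCT (Ala): third position 4-fold.
Codon 3 GAC (Asp): third position 2-fold.
Codon 4 ATG (Met): third position 1-fold.
Codon 5 ATA (Ile): third position 3-fold.
Codon 6 CGT (Arg): third position 4-fold.
Four-fold degenerate third positions: 2.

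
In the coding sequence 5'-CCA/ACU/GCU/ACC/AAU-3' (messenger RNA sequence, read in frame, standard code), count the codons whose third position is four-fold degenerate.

Codon 1 CCA (Pro): third position 4-fold.
Codon 2 ACU (Thr): third position 4-fold.
Codon 3 GCU (Ala): third position 4-fold.
Codon 4 ACC (Thr): third position 4-fold.
Codon 5 AAU (Asn): third position 2-fold.
Four-fold degenerate third positions: 4.

4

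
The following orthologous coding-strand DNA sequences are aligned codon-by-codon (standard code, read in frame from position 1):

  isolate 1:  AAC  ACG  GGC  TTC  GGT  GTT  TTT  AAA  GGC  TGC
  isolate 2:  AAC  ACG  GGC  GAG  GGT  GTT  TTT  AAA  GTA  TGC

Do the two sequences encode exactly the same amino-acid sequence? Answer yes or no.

Codon 1: AAC Asn / AAC Asn — identical.
Codon 2: ACG Thr / ACG Thr — identical.
Codon 3: GGC Gly / GGC Gly — identical.
Codon 4: TTC Phe / GAG Glu — nonsynonymous.
Codon 5: GGT Gly / GGT Gly — identical.
Codon 6: GTT Val / GTT Val — identical.
Codon 7: TTT Phe / TTT Phe — identical.
Codon 8: AAA Lys / AAA Lys — identical.
Codon 9: GGC Gly / GTA Val — nonsynonymous.
Codon 10: TGC Cys / TGC Cys — identical.
Nonsynonymous differences: 2 → different protein.

no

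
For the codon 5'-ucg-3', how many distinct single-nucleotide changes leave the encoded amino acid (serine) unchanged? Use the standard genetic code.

Position 1: none → 0 synonymous.
Position 2: none → 0 synonymous.
Position 3: UCU, UCC, UCA → 3 synonymous.
Total: 0 + 0 + 3 = 3.

3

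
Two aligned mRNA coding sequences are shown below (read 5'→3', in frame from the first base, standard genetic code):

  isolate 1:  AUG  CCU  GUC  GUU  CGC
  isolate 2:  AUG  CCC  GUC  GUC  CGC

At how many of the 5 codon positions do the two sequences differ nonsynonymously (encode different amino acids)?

Codon 1: AUG Met / AUG Met — identical.
Codon 2: CCU Pro / CCC Pro — synonymous.
Codon 3: GUC Val / GUC Val — identical.
Codon 4: GUU Val / GUC Val — synonymous.
Codon 5: CGC Arg / CGC Arg — identical.
Nonsynonymous differences: 0.

0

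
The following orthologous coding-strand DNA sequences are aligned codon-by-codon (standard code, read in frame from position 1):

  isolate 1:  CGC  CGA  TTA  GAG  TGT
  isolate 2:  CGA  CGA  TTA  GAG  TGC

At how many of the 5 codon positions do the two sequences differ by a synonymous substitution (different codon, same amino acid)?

2

Codon 1: CGC Arg / CGA Arg — synonymous.
Codon 2: CGA Arg / CGA Arg — identical.
Codon 3: TTA Leu / TTA Leu — identical.
Codon 4: GAG Glu / GAG Glu — identical.
Codon 5: TGT Cys / TGC Cys — synonymous.
Synonymous differences: 2.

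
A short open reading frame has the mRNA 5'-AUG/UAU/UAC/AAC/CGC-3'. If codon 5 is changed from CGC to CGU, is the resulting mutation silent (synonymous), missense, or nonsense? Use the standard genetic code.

Position 15 falls in codon 5: CGC → Arg.
After the substitution the codon is CGU → Arg.
Both encode Arg, so the change is synonymous.

silent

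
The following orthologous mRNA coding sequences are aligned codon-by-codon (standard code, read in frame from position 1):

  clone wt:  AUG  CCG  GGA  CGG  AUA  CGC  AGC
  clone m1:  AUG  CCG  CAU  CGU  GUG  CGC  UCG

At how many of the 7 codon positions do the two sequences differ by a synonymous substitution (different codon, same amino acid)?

Codon 1: AUG Met / AUG Met — identical.
Codon 2: CCG Pro / CCG Pro — identical.
Codon 3: GGA Gly / CAU His — nonsynonymous.
Codon 4: CGG Arg / CGU Arg — synonymous.
Codon 5: AUA Ile / GUG Val — nonsynonymous.
Codon 6: CGC Arg / CGC Arg — identical.
Codon 7: AGC Ser / UCG Ser — synonymous.
Synonymous differences: 2.

2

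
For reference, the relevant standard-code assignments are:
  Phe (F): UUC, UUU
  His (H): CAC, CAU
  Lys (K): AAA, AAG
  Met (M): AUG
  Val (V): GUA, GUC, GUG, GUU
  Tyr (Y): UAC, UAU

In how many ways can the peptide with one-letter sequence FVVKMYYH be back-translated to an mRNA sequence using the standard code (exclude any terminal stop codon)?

512

Phe: 2 codons.
Val: 4 codons.
Val: 4 codons.
Lys: 2 codons.
Met: 1 codon.
Tyr: 2 codons.
Tyr: 2 codons.
His: 2 codons.
2 × 4 × 4 × 2 × 1 × 2 × 2 × 2 = 512.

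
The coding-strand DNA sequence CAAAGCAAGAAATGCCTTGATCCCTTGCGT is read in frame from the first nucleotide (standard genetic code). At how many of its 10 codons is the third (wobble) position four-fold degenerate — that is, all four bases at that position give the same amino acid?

3

Codon 1 CAA (Gln): third position 2-fold.
Codon 2 AGC (Ser): third position 2-fold.
Codon 3 AAG (Lys): third position 2-fold.
Codon 4 AAA (Lys): third position 2-fold.
Codon 5 TGC (Cys): third position 2-fold.
Codon 6 CTT (Leu): third position 4-fold.
Codon 7 GAT (Asp): third position 2-fold.
Codon 8 CCC (Pro): third position 4-fold.
Codon 9 TTG (Leu): third position 2-fold.
Codon 10 CGT (Arg): third position 4-fold.
Four-fold degenerate third positions: 3.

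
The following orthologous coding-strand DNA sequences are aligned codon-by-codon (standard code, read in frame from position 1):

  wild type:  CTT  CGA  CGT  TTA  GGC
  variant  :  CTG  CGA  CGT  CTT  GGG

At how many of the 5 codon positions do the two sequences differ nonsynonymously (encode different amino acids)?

Codon 1: CTT Leu / CTG Leu — synonymous.
Codon 2: CGA Arg / CGA Arg — identical.
Codon 3: CGT Arg / CGT Arg — identical.
Codon 4: TTA Leu / CTT Leu — synonymous.
Codon 5: GGC Gly / GGG Gly — synonymous.
Nonsynonymous differences: 0.

0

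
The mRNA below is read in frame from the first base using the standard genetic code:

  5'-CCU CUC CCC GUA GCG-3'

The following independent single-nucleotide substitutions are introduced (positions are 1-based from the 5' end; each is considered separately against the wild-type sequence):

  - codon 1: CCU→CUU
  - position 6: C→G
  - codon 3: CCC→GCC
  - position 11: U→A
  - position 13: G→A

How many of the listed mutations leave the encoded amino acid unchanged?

1

Codon 1: CCU (Pro) → CUU (Leu) — missense.
Codon 2: CUC (Leu) → CUG (Leu) — synonymous.
Codon 3: CCC (Pro) → GCC (Ala) — missense.
Codon 4: GUA (Val) → GAA (Glu) — missense.
Codon 5: GCG (Ala) → ACG (Thr) — missense.
Synonymous: 1 of 5.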